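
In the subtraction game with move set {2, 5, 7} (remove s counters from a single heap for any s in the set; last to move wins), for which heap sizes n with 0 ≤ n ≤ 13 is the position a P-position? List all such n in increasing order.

Grundy values for subtraction set {2, 5, 7}:
g(0) = mex{} = 0
g(1) = mex{} = 0
g(2) = mex{0} = 1
g(3) = mex{0} = 1
g(4) = mex{1} = 0
g(5) = mex{0,1} = 2
g(6) = mex{0} = 1
g(7) = mex{0,1,2} = 3
g(8) = mex{0,1} = 2
g(9) = mex{0,1,3} = 2
g(10) = mex{1,2} = 0
g(11) = mex{0,1,2} = 3
g(12) = mex{0,2,3} = 1
g(13) = mex{1,2,3} = 0
The P-positions (g = 0) in 0..13 are 0, 1, 4, 10, 13.

0, 1, 4, 10, 13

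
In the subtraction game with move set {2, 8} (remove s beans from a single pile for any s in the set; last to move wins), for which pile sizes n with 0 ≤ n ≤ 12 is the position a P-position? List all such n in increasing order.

0, 1, 4, 5, 10, 11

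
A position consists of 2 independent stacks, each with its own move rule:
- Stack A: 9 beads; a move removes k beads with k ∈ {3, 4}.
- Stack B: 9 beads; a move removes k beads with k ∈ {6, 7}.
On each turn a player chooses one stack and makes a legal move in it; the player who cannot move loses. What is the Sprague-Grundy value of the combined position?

1

For stack A, compute g(0), g(1), … with moves {3, 4}:
g(0) = mex{} = 0
g(1) = mex{} = 0
g(2) = mex{} = 0
g(3) = mex{0} = 1
g(4) = mex{0} = 1
g(5) = mex{0} = 1
g(6) = mex{0,1} = 2
g(7) = mex{1} = 0
g(8) = mex{1} = 0
g(9) = mex{1,2} = 0
So g(9) = 0.
For stack B, compute g(0), g(1), … with moves {6, 7}:
g(0) = mex{} = 0
g(1) = mex{} = 0
g(2) = mex{} = 0
g(3) = mex{} = 0
g(4) = mex{} = 0
g(5) = mex{} = 0
g(6) = mex{0} = 1
g(7) = mex{0} = 1
g(8) = mex{0} = 1
g(9) = mex{0} = 1
So g(9) = 1.
By the Sprague-Grundy theorem, the Grundy value of a sum of independent games is the XOR of the component values.
Combined value = 0 ⊕ 1 = 1.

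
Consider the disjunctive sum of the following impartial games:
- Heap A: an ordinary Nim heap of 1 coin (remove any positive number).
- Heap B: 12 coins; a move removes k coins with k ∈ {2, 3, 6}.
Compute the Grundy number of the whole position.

Heap A is a plain Nim heap of size 1, so its Grundy value is 1.
Grundy values for heap B (subtraction set {2, 3, 6}):
k:     0  1  2  3  4  5  6  7  8  9 10 11 12
g(k):  0  0  1  1  2  0  3  1  2  0  0  1  1
So g(12) = 1.
By the Sprague-Grundy theorem, the Grundy value of a sum of independent games is the XOR of the component values.
Combined value = 1 ⊕ 1 = 0.

0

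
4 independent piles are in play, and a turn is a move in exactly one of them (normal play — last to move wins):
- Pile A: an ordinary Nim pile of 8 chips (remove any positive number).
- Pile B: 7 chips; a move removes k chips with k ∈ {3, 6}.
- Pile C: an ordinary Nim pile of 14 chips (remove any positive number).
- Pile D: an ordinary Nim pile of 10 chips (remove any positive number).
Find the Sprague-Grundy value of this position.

14

Pile A is a plain Nim pile of size 8, so its Grundy value is 8.
Grundy values for pile B (subtraction set {3, 6}):
g(0) = mex{} = 0
g(1) = mex{} = 0
g(2) = mex{} = 0
g(3) = mex{0} = 1
g(4) = mex{0} = 1
g(5) = mex{0} = 1
g(6) = mex{0,1} = 2
g(7) = mex{0,1} = 2
So g(7) = 2.
Pile C is a plain Nim pile of size 14, so its Grundy value is 14.
Pile D is a plain Nim pile of size 10, so its Grundy value is 10.
By the Sprague-Grundy theorem, the Grundy value of a sum of independent games is the XOR of the component values.
Combined value = 8 ⊕ 2 ⊕ 14 ⊕ 10 = 14.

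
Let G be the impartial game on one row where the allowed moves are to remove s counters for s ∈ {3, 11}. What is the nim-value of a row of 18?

Grundy values for subtraction set {3, 11}:
k:     0  1  2  3  4  5  6  7  8  9 10 11 12 13 14 15 16 17 18
g(k):  0  0  0  1  1  1  0  0  0  1  1  1  2  2  0  0  0  1  1
So g(18) = 1.

1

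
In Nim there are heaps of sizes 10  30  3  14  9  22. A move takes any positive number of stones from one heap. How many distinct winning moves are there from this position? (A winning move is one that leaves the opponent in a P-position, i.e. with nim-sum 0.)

Nim-sum: 10 XOR 30 XOR 3 XOR 14 XOR 9 XOR 22 = 6.
The overall nim-sum is X = 6. A heap of size p has a winning move iff p XOR X < p (reduce it to p XOR X).
  10: 10 XOR 6 = 12 ≥ 10 — no move.
  30: 30 XOR 6 = 24 < 30 — winning move (to 24).
  3: 3 XOR 6 = 5 ≥ 3 — no move.
  14: 14 XOR 6 = 8 < 14 — winning move (to 8).
  9: 9 XOR 6 = 15 ≥ 9 — no move.
  22: 22 XOR 6 = 16 < 22 — winning move (to 16).
That gives 3 winning moves.

3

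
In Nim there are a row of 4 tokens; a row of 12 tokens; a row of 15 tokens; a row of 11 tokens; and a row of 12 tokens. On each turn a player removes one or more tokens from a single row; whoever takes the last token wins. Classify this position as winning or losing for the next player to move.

Nim-sum: 4 XOR 12 XOR 15 XOR 11 XOR 12 = 0.
The nim-sum is 0, so this is a P-position: the player to move is in a losing position under optimal play.

Losing position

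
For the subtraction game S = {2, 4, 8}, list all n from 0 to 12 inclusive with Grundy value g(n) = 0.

0, 1, 6, 7, 12

Grundy values for subtraction set {2, 4, 8}:
g(0) = mex{} = 0
g(1) = mex{} = 0
g(2) = mex{0} = 1
g(3) = mex{0} = 1
g(4) = mex{0,1} = 2
g(5) = mex{0,1} = 2
g(6) = mex{1,2} = 0
g(7) = mex{1,2} = 0
g(8) = mex{0,2} = 1
g(9) = mex{0,2} = 1
g(10) = mex{0,1} = 2
g(11) = mex{0,1} = 2
g(12) = mex{1,2} = 0
The P-positions (g = 0) in 0..12 are 0, 1, 6, 7, 12.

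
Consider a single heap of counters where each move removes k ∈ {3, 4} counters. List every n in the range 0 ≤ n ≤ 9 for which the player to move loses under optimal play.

Build the Grundy sequence with g(k) = mex{g(k−s) : s ∈ {3, 4}, s ≤ k}:
k:     0  1  2  3  4  5  6  7  8  9
g(k):  0  0  0  1  1  1  2  0  0  0
The P-positions (g = 0) in 0..9 are 0, 1, 2, 7, 8, 9.

0, 1, 2, 7, 8, 9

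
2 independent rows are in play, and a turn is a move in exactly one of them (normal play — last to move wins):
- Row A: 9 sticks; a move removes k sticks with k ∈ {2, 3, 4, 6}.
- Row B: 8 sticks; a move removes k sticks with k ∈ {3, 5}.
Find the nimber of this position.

Build the Grundy sequence for row A with g(k) = mex{g(k−s) : s ∈ {2, 3, 4, 6}, s ≤ k}:
k:     0  1  2  3  4  5  6  7  8  9
g(k):  0  0  1  1  2  2  3  3  0  0
So g(9) = 0.
For row B, compute g(0), g(1), … with moves {3, 5}:
k:     0  1  2  3  4  5  6  7  8
g(k):  0  0  0  1  1  1  2  2  0
So g(8) = 0.
By the Sprague-Grundy theorem, the Grundy value of a sum of independent games is the XOR of the component values.
Combined value = 0 ⊕ 0 = 0.

0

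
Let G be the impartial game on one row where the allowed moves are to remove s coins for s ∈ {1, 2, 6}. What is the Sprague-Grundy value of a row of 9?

2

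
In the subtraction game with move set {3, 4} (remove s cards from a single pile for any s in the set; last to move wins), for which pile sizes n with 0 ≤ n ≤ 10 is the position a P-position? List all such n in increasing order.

0, 1, 2, 7, 8, 9

Grundy values for subtraction set {3, 4}:
k:     0  1  2  3  4  5  6  7  8  9 10
g(k):  0  0  0  1  1  1  2  0  0  0  1
The P-positions (g = 0) in 0..10 are 0, 1, 2, 7, 8, 9.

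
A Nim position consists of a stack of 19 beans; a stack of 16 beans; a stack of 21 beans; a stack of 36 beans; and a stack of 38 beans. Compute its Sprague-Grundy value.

20

In binary:
  010011  (19)
  010000  (16)
  010101  (21)
  100100  (36)
  100110  (38)
  ------
  010100  (20)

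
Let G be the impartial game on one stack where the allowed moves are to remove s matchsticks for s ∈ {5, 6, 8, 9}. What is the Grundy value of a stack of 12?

Build the Grundy sequence with g(k) = mex{g(k−s) : s ∈ {5, 6, 8, 9}, s ≤ k}:
k:     0  1  2  3  4  5  6  7  8  9 10 11 12
g(k):  0  0  0  0  0  1  1  1  1  1  2  2  2
So g(12) = 2.

2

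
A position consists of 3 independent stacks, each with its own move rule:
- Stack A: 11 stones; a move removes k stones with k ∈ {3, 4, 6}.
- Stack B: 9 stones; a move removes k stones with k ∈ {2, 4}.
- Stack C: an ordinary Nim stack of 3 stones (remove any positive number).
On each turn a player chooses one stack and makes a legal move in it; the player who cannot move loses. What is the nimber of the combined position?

Build the Grundy sequence for stack A with g(k) = mex{g(k−s) : s ∈ {3, 4, 6}, s ≤ k}:
k:     0  1  2  3  4  5  6  7  8  9 10 11
g(k):  0  0  0  1  1  1  2  2  2  0  0  0
So g(11) = 0.
For stack B, compute g(0), g(1), … with moves {2, 4}:
g(0) = mex{} = 0
g(1) = mex{} = 0
g(2) = mex{0} = 1
g(3) = mex{0} = 1
g(4) = mex{0,1} = 2
g(5) = mex{0,1} = 2
g(6) = mex{1,2} = 0
g(7) = mex{1,2} = 0
g(8) = mex{0,2} = 1
g(9) = mex{0,2} = 1
So g(9) = 1.
Stack C is a plain Nim stack of size 3, so its Grundy value is 3.
By the Sprague-Grundy theorem, the Grundy value of a sum of independent games is the XOR of the component values.
Combined value = 0 XOR 1 XOR 3 = 2.

2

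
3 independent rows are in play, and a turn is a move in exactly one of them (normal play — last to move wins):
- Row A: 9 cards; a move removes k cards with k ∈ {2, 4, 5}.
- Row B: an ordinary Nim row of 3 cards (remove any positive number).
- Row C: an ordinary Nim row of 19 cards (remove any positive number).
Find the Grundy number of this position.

For row A, compute g(0), g(1), … with moves {2, 4, 5}:
k:     0  1  2  3  4  5  6  7  8  9
g(k):  0  0  1  1  2  2  3  0  0  1
So g(9) = 1.
Row B is a plain Nim row of size 3, so its Grundy value is 3.
Row C is a plain Nim row of size 19, so its Grundy value is 19.
By the Sprague-Grundy theorem, the Grundy value of a sum of independent games is the XOR of the component values.
Combined value = 1 ⊕ 3 ⊕ 19 = 17.

17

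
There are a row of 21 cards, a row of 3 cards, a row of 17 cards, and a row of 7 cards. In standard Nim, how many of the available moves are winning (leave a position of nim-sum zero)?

0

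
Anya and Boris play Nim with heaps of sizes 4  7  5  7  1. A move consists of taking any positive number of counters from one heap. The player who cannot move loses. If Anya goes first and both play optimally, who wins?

Boris wins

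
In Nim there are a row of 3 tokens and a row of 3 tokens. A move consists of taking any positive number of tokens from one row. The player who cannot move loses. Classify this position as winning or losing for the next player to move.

Compute the nim-sum pairwise:
3 XOR 3 = 0
The nim-sum is 0, so this is a P-position: the player to move is in a losing position under optimal play.

Losing position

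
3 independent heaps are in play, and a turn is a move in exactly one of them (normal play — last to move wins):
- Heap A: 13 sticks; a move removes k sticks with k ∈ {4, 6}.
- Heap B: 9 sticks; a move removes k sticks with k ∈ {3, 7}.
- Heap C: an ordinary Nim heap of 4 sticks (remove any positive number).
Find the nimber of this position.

For heap A, compute g(0), g(1), … with moves {4, 6}:
g(0) = mex{} = 0
g(1) = mex{} = 0
g(2) = mex{} = 0
g(3) = mex{} = 0
g(4) = mex{0} = 1
g(5) = mex{0} = 1
g(6) = mex{0} = 1
g(7) = mex{0} = 1
g(8) = mex{0,1} = 2
g(9) = mex{0,1} = 2
g(10) = mex{1} = 0
g(11) = mex{1} = 0
g(12) = mex{1,2} = 0
g(13) = mex{1,2} = 0
So g(13) = 0.
Grundy values for heap B (subtraction set {3, 7}):
g(0) = mex{} = 0
g(1) = mex{} = 0
g(2) = mex{} = 0
g(3) = mex{0} = 1
g(4) = mex{0} = 1
g(5) = mex{0} = 1
g(6) = mex{1} = 0
g(7) = mex{0,1} = 2
g(8) = mex{0,1} = 2
g(9) = mex{0} = 1
So g(9) = 1.
Heap C is a plain Nim heap of size 4, so its Grundy value is 4.
The value of a disjunctive sum is the nim-sum of the parts.
Combined value = 0 XOR 1 XOR 4 = 5.

5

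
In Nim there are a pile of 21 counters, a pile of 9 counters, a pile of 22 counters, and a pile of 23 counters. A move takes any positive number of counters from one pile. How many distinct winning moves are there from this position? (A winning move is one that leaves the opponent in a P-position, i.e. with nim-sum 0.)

Compute the nim-sum pairwise:
21 ⊕ 9 = 28
28 ⊕ 22 = 10
10 ⊕ 23 = 29
The overall nim-sum is X = 29. A pile of size p has a winning move iff p XOR X < p (reduce it to p XOR X).
  21: 21 XOR 29 = 8 < 21 — winning move (to 8).
  9: 9 XOR 29 = 20 ≥ 9 — no move.
  22: 22 XOR 29 = 11 < 22 — winning move (to 11).
  23: 23 XOR 29 = 10 < 23 — winning move (to 10).
That gives 3 winning moves.

3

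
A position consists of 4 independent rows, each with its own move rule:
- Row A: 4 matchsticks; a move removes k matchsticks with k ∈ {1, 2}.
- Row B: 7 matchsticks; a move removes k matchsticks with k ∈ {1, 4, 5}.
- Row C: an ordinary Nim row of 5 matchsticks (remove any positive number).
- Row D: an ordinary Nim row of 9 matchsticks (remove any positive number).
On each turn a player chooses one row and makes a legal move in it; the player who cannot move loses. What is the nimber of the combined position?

Build the Grundy sequence for row A with g(k) = mex{g(k−s) : s ∈ {1, 2}, s ≤ k}:
g(0) = mex{} = 0
g(1) = mex{0} = 1
g(2) = mex{0,1} = 2
g(3) = mex{1,2} = 0
g(4) = mex{0,2} = 1
So g(4) = 1.
For row B, compute g(0), g(1), … with moves {1, 4, 5}:
k:     0  1  2  3  4  5  6  7
g(k):  0  1  0  1  2  3  2  3
So g(7) = 3.
Row C is a plain Nim row of size 5, so its Grundy value is 5.
Row D is a plain Nim row of size 9, so its Grundy value is 9.
By the Sprague-Grundy theorem, the Grundy value of a sum of independent games is the XOR of the component values.
Combined value = 1 XOR 3 XOR 5 XOR 9 = 14.

14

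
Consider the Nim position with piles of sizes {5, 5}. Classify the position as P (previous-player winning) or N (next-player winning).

Compute the nim-sum pairwise:
5 ^ 5 = 0
The nim-sum is 0, so this is a P-position: the player to move is in a losing position under optimal play.

P-position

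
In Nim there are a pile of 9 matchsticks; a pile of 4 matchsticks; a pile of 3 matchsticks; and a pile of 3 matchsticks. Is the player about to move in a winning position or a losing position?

Winning position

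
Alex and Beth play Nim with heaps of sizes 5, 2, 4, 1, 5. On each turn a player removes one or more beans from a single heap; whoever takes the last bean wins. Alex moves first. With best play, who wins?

Alex wins

Nim-sum: 5 XOR 2 XOR 4 XOR 1 XOR 5 = 7.
The nim-sum is 7 ≠ 0, so this is an N-position: the player to move can win; Alex has a winning move.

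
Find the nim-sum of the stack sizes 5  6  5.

Compute the nim-sum pairwise:
5 ⊕ 6 = 3
3 ⊕ 5 = 6

6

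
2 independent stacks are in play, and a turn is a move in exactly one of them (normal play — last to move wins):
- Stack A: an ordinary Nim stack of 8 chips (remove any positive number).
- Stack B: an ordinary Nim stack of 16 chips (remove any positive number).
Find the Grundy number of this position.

24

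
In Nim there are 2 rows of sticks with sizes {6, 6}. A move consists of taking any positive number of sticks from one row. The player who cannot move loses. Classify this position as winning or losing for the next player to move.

Bitwise XOR of the heap sizes:
  110  (6)
  110  (6)
  ---
  000  (0)
The nim-sum is 0, so this is a P-position: the player to move is in a losing position under optimal play.

Losing position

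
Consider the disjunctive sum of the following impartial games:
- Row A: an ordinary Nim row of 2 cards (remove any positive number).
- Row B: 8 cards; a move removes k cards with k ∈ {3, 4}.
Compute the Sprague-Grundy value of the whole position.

2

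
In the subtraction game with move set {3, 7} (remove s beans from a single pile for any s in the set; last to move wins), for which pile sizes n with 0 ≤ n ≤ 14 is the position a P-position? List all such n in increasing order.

0, 1, 2, 6, 10, 11, 12

Build the Grundy sequence with g(k) = mex{g(k−s) : s ∈ {3, 7}, s ≤ k}:
g(0) = mex{} = 0
g(1) = mex{} = 0
g(2) = mex{} = 0
g(3) = mex{0} = 1
g(4) = mex{0} = 1
g(5) = mex{0} = 1
g(6) = mex{1} = 0
g(7) = mex{0,1} = 2
g(8) = mex{0,1} = 2
g(9) = mex{0} = 1
g(10) = mex{1,2} = 0
g(11) = mex{1,2} = 0
g(12) = mex{1} = 0
g(13) = mex{0} = 1
g(14) = mex{0,2} = 1
The P-positions (g = 0) in 0..14 are 0, 1, 2, 6, 10, 11, 12.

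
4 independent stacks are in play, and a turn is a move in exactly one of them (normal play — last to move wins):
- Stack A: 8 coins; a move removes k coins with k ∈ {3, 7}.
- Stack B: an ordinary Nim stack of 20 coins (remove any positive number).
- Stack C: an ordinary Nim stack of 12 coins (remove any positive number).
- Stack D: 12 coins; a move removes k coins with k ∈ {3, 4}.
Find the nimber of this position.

27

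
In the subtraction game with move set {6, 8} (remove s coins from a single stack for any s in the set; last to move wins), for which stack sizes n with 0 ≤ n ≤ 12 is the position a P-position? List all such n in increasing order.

Build the Grundy sequence with g(k) = mex{g(k−s) : s ∈ {6, 8}, s ≤ k}:
g(0) = mex{} = 0
g(1) = mex{} = 0
g(2) = mex{} = 0
g(3) = mex{} = 0
g(4) = mex{} = 0
g(5) = mex{} = 0
g(6) = mex{0} = 1
g(7) = mex{0} = 1
g(8) = mex{0} = 1
g(9) = mex{0} = 1
g(10) = mex{0} = 1
g(11) = mex{0} = 1
g(12) = mex{0,1} = 2
The P-positions (g = 0) in 0..12 are 0, 1, 2, 3, 4, 5.

0, 1, 2, 3, 4, 5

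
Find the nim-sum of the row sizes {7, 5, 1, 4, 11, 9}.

Compute the nim-sum pairwise:
7 ^ 5 = 2
2 ^ 1 = 3
3 ^ 4 = 7
7 ^ 11 = 12
12 ^ 9 = 5

5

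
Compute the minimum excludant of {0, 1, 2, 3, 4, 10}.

The values 0, 1, 2, 3, 4 are all present; 5 is the first non-negative integer missing from the set.

5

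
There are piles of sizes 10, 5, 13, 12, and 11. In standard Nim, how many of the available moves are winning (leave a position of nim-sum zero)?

Nim-sum: 10 XOR 5 XOR 13 XOR 12 XOR 11 = 5.
The overall nim-sum is X = 5. A pile of size p has a winning move iff p XOR X < p (reduce it to p XOR X).
  10: 10 XOR 5 = 15 ≥ 10 — no move.
  5: 5 XOR 5 = 0 < 5 — winning move (to 0).
  13: 13 XOR 5 = 8 < 13 — winning move (to 8).
  12: 12 XOR 5 = 9 < 12 — winning move (to 9).
  11: 11 XOR 5 = 14 ≥ 11 — no move.
That gives 3 winning moves.

3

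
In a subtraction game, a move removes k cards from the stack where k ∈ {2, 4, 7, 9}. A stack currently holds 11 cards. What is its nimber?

0

Grundy values for subtraction set {2, 4, 7, 9}:
g(0) = mex{} = 0
g(1) = mex{} = 0
g(2) = mex{0} = 1
g(3) = mex{0} = 1
g(4) = mex{0,1} = 2
g(5) = mex{0,1} = 2
g(6) = mex{1,2} = 0
g(7) = mex{0,1,2} = 3
g(8) = mex{0,2} = 1
g(9) = mex{0,1,2,3} = 4
g(10) = mex{0,1} = 2
g(11) = mex{1,2,3,4} = 0
So g(11) = 0.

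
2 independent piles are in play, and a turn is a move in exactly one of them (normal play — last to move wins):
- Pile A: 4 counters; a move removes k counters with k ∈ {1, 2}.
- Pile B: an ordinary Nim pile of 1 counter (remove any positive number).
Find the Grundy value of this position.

Grundy values for pile A (subtraction set {1, 2}):
k:     0  1  2  3  4
g(k):  0  1  2  0  1
So g(4) = 1.
Pile B is a plain Nim pile of size 1, so its Grundy value is 1.
The value of a disjunctive sum is the nim-sum of the parts.
Combined value = 1 ⊕ 1 = 0.

0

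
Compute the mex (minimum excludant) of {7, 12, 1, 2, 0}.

The values 0, 1, 2 are all present; 3 is the first non-negative integer missing from the set.

3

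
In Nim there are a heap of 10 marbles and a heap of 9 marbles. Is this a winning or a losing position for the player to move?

Winning position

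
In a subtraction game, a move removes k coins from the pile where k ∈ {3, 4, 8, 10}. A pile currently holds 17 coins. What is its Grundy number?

Grundy values for subtraction set {3, 4, 8, 10}:
k:     0  1  2  3  4  5  6  7  8  9 10 11 12 13 14 15 16 17
g(k):  0  0  0  1  1  1  2  0  2  3  1  3  4  0  0  2  1  1
So g(17) = 1.

1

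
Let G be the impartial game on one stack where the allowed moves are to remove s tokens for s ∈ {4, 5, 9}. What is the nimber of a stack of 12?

Compute g(0), g(1), … for moves {4, 5, 9}:
k:     0  1  2  3  4  5  6  7  8  9 10 11 12
g(k):  0  0  0  0  1  1  1  1  2  2  2  2  3
So g(12) = 3.

3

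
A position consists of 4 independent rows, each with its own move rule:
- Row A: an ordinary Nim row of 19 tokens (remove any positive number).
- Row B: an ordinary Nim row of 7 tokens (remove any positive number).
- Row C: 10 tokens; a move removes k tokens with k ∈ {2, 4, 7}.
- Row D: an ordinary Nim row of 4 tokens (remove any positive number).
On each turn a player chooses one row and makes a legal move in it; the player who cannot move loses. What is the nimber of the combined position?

18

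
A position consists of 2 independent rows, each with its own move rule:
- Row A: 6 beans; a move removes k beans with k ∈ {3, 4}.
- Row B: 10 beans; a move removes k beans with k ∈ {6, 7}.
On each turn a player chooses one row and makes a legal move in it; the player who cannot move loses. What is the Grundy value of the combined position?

Grundy values for row A (subtraction set {3, 4}):
g(0) = mex{} = 0
g(1) = mex{} = 0
g(2) = mex{} = 0
g(3) = mex{0} = 1
g(4) = mex{0} = 1
g(5) = mex{0} = 1
g(6) = mex{0,1} = 2
So g(6) = 2.
For row B, compute g(0), g(1), … with moves {6, 7}:
g(0) = mex{} = 0
g(1) = mex{} = 0
g(2) = mex{} = 0
g(3) = mex{} = 0
g(4) = mex{} = 0
g(5) = mex{} = 0
g(6) = mex{0} = 1
g(7) = mex{0} = 1
g(8) = mex{0} = 1
g(9) = mex{0} = 1
g(10) = mex{0} = 1
So g(10) = 1.
The value of a disjunctive sum is the nim-sum of the parts.
Combined value = 2 XOR 1 = 3.

3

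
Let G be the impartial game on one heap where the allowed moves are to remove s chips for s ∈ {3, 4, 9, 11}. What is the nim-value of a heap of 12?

2

Build the Grundy sequence with g(k) = mex{g(k−s) : s ∈ {3, 4, 9, 11}, s ≤ k}:
g(0) = mex{} = 0
g(1) = mex{} = 0
g(2) = mex{} = 0
g(3) = mex{0} = 1
g(4) = mex{0} = 1
g(5) = mex{0} = 1
g(6) = mex{0,1} = 2
g(7) = mex{1} = 0
g(8) = mex{1} = 0
g(9) = mex{0,1,2} = 3
g(10) = mex{0,2} = 1
g(11) = mex{0} = 1
g(12) = mex{0,1,3} = 2
So g(12) = 2.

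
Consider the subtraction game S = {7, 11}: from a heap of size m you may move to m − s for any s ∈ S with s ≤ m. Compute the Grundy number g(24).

0

Grundy values for subtraction set {7, 11}:
k:     0  1  2  3  4  5  6  7  8  9 10 11 12 13 14 15 16 17 18 19 20 21 22 23 24
g(k):  0  0  0  0  0  0  0  1  1  1  1  1  1  1  2  2  2  2  0  0  0  0  0  0  0
So g(24) = 0.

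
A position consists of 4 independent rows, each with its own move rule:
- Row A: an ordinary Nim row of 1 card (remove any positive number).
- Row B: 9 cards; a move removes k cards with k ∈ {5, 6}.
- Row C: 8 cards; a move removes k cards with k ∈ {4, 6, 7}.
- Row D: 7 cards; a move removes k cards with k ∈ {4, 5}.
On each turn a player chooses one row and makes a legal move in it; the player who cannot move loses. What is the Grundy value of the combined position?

Row A is a plain Nim row of size 1, so its Grundy value is 1.
For row B, compute g(0), g(1), … with moves {5, 6}:
g(0) = mex{} = 0
g(1) = mex{} = 0
g(2) = mex{} = 0
g(3) = mex{} = 0
g(4) = mex{} = 0
g(5) = mex{0} = 1
g(6) = mex{0} = 1
g(7) = mex{0} = 1
g(8) = mex{0} = 1
g(9) = mex{0} = 1
So g(9) = 1.
For row C, compute g(0), g(1), … with moves {4, 6, 7}:
k:     0  1  2  3  4  5  6  7  8
g(k):  0  0  0  0  1  1  1  1  2
So g(8) = 2.
For row D, compute g(0), g(1), … with moves {4, 5}:
g(0) = mex{} = 0
g(1) = mex{} = 0
g(2) = mex{} = 0
g(3) = mex{} = 0
g(4) = mex{0} = 1
g(5) = mex{0} = 1
g(6) = mex{0} = 1
g(7) = mex{0} = 1
So g(7) = 1.
The value of a disjunctive sum is the nim-sum of the parts.
Combined value = 1 XOR 1 XOR 2 XOR 1 = 3.

3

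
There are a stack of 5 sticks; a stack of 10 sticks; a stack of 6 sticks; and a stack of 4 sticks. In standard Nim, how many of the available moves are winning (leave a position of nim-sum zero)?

1

Compute the nim-sum pairwise:
5 ⊕ 10 = 15
15 ⊕ 6 = 9
9 ⊕ 4 = 13
The overall nim-sum is X = 13. A stack of size p has a winning move iff p XOR X < p (reduce it to p XOR X).
  5: 5 XOR 13 = 8 ≥ 5 — no move.
  10: 10 XOR 13 = 7 < 10 — winning move (to 7).
  6: 6 XOR 13 = 11 ≥ 6 — no move.
  4: 4 XOR 13 = 9 ≥ 4 — no move.
That gives 1 winning move.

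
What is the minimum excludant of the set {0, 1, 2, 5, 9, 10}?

The values 0, 1, 2 are all present; 3 is the first non-negative integer missing from the set.

3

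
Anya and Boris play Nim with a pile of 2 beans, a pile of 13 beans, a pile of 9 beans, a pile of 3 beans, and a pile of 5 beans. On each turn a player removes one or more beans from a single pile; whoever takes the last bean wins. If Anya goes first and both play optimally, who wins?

Boris wins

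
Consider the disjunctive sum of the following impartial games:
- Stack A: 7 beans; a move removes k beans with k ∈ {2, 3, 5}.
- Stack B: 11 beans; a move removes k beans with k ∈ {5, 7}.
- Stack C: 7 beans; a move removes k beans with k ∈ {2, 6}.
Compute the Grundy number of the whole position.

Build the Grundy sequence for stack A with g(k) = mex{g(k−s) : s ∈ {2, 3, 5}, s ≤ k}:
k:     0  1  2  3  4  5  6  7
g(k):  0  0  1  1  2  2  3  0
So g(7) = 0.
Grundy values for stack B (subtraction set {5, 7}):
g(0) = mex{} = 0
g(1) = mex{} = 0
g(2) = mex{} = 0
g(3) = mex{} = 0
g(4) = mex{} = 0
g(5) = mex{0} = 1
g(6) = mex{0} = 1
g(7) = mex{0} = 1
g(8) = mex{0} = 1
g(9) = mex{0} = 1
g(10) = mex{0,1} = 2
g(11) = mex{0,1} = 2
So g(11) = 2.
Grundy values for stack C (subtraction set {2, 6}):
g(0) = mex{} = 0
g(1) = mex{} = 0
g(2) = mex{0} = 1
g(3) = mex{0} = 1
g(4) = mex{1} = 0
g(5) = mex{1} = 0
g(6) = mex{0} = 1
g(7) = mex{0} = 1
So g(7) = 1.
The value of a disjunctive sum is the nim-sum of the parts.
Combined value = 0 ⊕ 2 ⊕ 1 = 3.

3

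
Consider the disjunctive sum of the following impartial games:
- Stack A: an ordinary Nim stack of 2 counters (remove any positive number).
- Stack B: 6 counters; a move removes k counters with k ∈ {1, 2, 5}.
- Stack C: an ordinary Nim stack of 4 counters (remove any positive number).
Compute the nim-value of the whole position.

Stack A is a plain Nim stack of size 2, so its Grundy value is 2.
Build the Grundy sequence for stack B with g(k) = mex{g(k−s) : s ∈ {1, 2, 5}, s ≤ k}:
g(0) = mex{} = 0
g(1) = mex{0} = 1
g(2) = mex{0,1} = 2
g(3) = mex{1,2} = 0
g(4) = mex{0,2} = 1
g(5) = mex{0,1} = 2
g(6) = mex{1,2} = 0
So g(6) = 0.
Stack C is a plain Nim stack of size 4, so its Grundy value is 4.
By the Sprague-Grundy theorem, the Grundy value of a sum of independent games is the XOR of the component values.
Combined value = 2 XOR 0 XOR 4 = 6.

6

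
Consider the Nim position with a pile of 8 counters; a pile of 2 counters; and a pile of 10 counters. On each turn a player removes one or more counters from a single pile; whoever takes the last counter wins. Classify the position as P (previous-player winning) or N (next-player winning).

P-position

Compute the nim-sum pairwise:
8 ^ 2 = 10
10 ^ 10 = 0
The nim-sum is 0, so this is a P-position: the player to move is in a losing position under optimal play.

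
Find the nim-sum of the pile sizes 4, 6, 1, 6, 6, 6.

5

Nim-sum: 4 XOR 6 XOR 1 XOR 6 XOR 6 XOR 6 = 5.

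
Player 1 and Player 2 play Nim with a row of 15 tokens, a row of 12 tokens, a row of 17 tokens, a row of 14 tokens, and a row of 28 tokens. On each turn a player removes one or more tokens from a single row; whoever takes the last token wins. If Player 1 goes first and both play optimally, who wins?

Compute the nim-sum pairwise:
15 ⊕ 12 = 3
3 ⊕ 17 = 18
18 ⊕ 14 = 28
28 ⊕ 28 = 0
The nim-sum is 0, so this is a P-position: the player to move is in a losing position under optimal play; Player 1 is about to move from it and so loses — Player 2 wins.

Player 2 wins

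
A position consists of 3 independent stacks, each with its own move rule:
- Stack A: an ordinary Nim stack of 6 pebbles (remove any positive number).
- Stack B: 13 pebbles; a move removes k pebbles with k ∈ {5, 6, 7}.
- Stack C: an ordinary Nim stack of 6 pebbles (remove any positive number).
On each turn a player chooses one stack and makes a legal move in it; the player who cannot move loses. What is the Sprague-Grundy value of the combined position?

Stack A is a plain Nim stack of size 6, so its Grundy value is 6.
Grundy values for stack B (subtraction set {5, 6, 7}):
g(0) = mex{} = 0
g(1) = mex{} = 0
g(2) = mex{} = 0
g(3) = mex{} = 0
g(4) = mex{} = 0
g(5) = mex{0} = 1
g(6) = mex{0} = 1
g(7) = mex{0} = 1
g(8) = mex{0} = 1
g(9) = mex{0} = 1
g(10) = mex{0,1} = 2
g(11) = mex{0,1} = 2
g(12) = mex{1} = 0
g(13) = mex{1} = 0
So g(13) = 0.
Stack C is a plain Nim stack of size 6, so its Grundy value is 6.
The value of a disjunctive sum is the nim-sum of the parts.
Combined value = 6 ⊕ 0 ⊕ 6 = 0.

0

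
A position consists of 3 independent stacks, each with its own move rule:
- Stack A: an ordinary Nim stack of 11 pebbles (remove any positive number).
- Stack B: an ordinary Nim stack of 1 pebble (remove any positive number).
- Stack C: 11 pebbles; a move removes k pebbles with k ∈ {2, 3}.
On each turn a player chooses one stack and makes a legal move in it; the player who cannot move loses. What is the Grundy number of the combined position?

Stack A is a plain Nim stack of size 11, so its Grundy value is 11.
Stack B is a plain Nim stack of size 1, so its Grundy value is 1.
Grundy values for stack C (subtraction set {2, 3}):
g(0) = mex{} = 0
g(1) = mex{} = 0
g(2) = mex{0} = 1
g(3) = mex{0} = 1
g(4) = mex{0,1} = 2
g(5) = mex{1} = 0
g(6) = mex{1,2} = 0
g(7) = mex{0,2} = 1
g(8) = mex{0} = 1
g(9) = mex{0,1} = 2
g(10) = mex{1} = 0
g(11) = mex{1,2} = 0
So g(11) = 0.
By the Sprague-Grundy theorem, the Grundy value of a sum of independent games is the XOR of the component values.
Combined value = 11 XOR 1 XOR 0 = 10.

10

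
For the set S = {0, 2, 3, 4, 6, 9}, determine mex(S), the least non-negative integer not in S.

0 is in the set but 1 is not, so the mex is 1.

1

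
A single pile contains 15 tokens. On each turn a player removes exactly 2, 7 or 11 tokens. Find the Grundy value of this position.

1

Build the Grundy sequence with g(k) = mex{g(k−s) : s ∈ {2, 7, 11}, s ≤ k}:
k:     0  1  2  3  4  5  6  7  8  9 10 11 12 13 14 15
g(k):  0  0  1  1  0  0  1  1  2  0  0  1  1  0  0  1
So g(15) = 1.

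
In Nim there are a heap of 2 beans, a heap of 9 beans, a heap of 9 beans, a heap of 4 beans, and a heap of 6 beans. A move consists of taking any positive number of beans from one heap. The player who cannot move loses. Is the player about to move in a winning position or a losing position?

Losing position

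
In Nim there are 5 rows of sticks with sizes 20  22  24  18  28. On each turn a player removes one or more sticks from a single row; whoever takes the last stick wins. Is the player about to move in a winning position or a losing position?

Winning position

Compute the nim-sum pairwise:
20 ^ 22 = 2
2 ^ 24 = 26
26 ^ 18 = 8
8 ^ 28 = 20
The nim-sum is 20 ≠ 0, so this is an N-position: the player to move can win.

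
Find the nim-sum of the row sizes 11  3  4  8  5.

Nim-sum: 11 ^ 3 ^ 4 ^ 8 ^ 5 = 1.

1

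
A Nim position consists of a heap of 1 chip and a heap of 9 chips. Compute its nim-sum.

Bitwise XOR of the heap sizes:
  0001  (1)
  1001  (9)
  ----
  1000  (8)

8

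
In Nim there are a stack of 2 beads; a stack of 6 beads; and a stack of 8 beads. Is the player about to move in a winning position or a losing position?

Winning position

In binary:
  0010  (2)
  0110  (6)
  1000  (8)
  ----
  1100  (12)
The nim-sum is 12 ≠ 0, so this is an N-position: the player to move can win.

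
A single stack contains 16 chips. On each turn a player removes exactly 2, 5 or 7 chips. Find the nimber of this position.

Build the Grundy sequence with g(k) = mex{g(k−s) : s ∈ {2, 5, 7}, s ≤ k}:
k:     0  1  2  3  4  5  6  7  8  9 10 11 12 13 14 15 16
g(k):  0  0  1  1  0  2  1  3  2  2  0  3  1  0  0  1  1
So g(16) = 1.

1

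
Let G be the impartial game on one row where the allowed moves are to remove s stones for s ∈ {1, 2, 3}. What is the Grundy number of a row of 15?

Build the Grundy sequence with g(k) = mex{g(k−s) : s ∈ {1, 2, 3}, s ≤ k}:
k:     0  1  2  3  4  5  6  7  8  9 10 11 12 13 14 15
g(k):  0  1  2  3  0  1  2  3  0  1  2  3  0  1  2  3
So g(15) = 3.

3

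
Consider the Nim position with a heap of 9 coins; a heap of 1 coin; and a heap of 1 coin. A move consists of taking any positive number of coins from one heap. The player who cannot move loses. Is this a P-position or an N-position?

Write each in binary and XOR column by column:
  1001  (9)
  0001  (1)
  0001  (1)
  ----
  1001  (9)
The nim-sum is 9 ≠ 0, so this is an N-position: the player to move can win.

N-position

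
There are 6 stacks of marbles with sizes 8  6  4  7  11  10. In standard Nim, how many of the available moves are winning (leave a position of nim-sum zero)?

3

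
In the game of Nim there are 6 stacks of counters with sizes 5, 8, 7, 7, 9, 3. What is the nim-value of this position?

7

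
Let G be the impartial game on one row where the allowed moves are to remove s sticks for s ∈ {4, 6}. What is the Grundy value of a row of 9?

Build the Grundy sequence with g(k) = mex{g(k−s) : s ∈ {4, 6}, s ≤ k}:
k:     0  1  2  3  4  5  6  7  8  9
g(k):  0  0  0  0  1  1  1  1  2  2
So g(9) = 2.

2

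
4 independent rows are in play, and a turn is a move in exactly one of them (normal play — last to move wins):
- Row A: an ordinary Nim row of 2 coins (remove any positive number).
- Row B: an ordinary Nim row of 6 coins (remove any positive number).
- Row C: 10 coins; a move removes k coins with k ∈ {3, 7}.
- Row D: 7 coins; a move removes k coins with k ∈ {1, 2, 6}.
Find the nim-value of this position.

Row A is a plain Nim row of size 2, so its Grundy value is 2.
Row B is a plain Nim row of size 6, so its Grundy value is 6.
Grundy values for row C (subtraction set {3, 7}):
g(0) = mex{} = 0
g(1) = mex{} = 0
g(2) = mex{} = 0
g(3) = mex{0} = 1
g(4) = mex{0} = 1
g(5) = mex{0} = 1
g(6) = mex{1} = 0
g(7) = mex{0,1} = 2
g(8) = mex{0,1} = 2
g(9) = mex{0} = 1
g(10) = mex{1,2} = 0
So g(10) = 0.
Build the Grundy sequence for row D with g(k) = mex{g(k−s) : s ∈ {1, 2, 6}, s ≤ k}:
g(0) = mex{} = 0
g(1) = mex{0} = 1
g(2) = mex{0,1} = 2
g(3) = mex{1,2} = 0
g(4) = mex{0,2} = 1
g(5) = mex{0,1} = 2
g(6) = mex{0,1,2} = 3
g(7) = mex{1,2,3} = 0
So g(7) = 0.
The value of a disjunctive sum is the nim-sum of the parts.
Combined value = 2 XOR 6 XOR 0 XOR 0 = 4.

4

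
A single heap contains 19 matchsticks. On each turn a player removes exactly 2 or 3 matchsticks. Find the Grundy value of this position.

Grundy values for subtraction set {2, 3}:
k:     0  1  2  3  4  5  6  7  8  9 10 11 12 13 14 15 16 17 18 19
g(k):  0  0  1  1  2  0  0  1  1  2  0  0  1  1  2  0  0  1  1  2
So g(19) = 2.

2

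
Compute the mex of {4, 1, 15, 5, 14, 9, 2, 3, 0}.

6

The values 0, 1, 2, 3, 4, 5 are all present; 6 is the first non-negative integer missing from the set.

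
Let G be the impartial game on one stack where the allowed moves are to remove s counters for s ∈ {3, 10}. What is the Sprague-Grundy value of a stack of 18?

Build the Grundy sequence with g(k) = mex{g(k−s) : s ∈ {3, 10}, s ≤ k}:
k:     0  1  2  3  4  5  6  7  8  9 10 11 12 13 14 15 16 17 18
g(k):  0  0  0  1  1  1  0  0  0  1  1  1  2  0  0  0  1  1  1
So g(18) = 1.

1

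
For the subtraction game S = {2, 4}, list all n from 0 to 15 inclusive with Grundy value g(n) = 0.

0, 1, 6, 7, 12, 13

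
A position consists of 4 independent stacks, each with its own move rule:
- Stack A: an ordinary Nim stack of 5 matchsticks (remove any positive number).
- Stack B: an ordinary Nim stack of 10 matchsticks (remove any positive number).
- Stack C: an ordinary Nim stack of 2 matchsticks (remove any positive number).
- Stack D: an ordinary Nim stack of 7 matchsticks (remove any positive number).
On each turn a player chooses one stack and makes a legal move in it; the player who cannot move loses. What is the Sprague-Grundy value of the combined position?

10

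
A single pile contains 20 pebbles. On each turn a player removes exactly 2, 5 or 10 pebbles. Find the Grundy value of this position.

2

Grundy values for subtraction set {2, 5, 10}:
k:     0  1  2  3  4  5  6  7  8  9 10 11 12 13 14 15 16 17 18 19 20
g(k):  0  0  1  1  0  2  1  0  0  1  1  2  2  3  3  0  0  1  1  0  2
So g(20) = 2.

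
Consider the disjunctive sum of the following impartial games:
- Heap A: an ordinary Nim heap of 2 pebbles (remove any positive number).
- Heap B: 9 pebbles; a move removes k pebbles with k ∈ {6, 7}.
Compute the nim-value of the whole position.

3

Heap A is a plain Nim heap of size 2, so its Grundy value is 2.
Build the Grundy sequence for heap B with g(k) = mex{g(k−s) : s ∈ {6, 7}, s ≤ k}:
g(0) = mex{} = 0
g(1) = mex{} = 0
g(2) = mex{} = 0
g(3) = mex{} = 0
g(4) = mex{} = 0
g(5) = mex{} = 0
g(6) = mex{0} = 1
g(7) = mex{0} = 1
g(8) = mex{0} = 1
g(9) = mex{0} = 1
So g(9) = 1.
By the Sprague-Grundy theorem, the Grundy value of a sum of independent games is the XOR of the component values.
Combined value = 2 ⊕ 1 = 3.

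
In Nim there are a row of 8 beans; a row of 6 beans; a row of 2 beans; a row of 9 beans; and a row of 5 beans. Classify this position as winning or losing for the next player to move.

Losing position

Compute the nim-sum pairwise:
8 ⊕ 6 = 14
14 ⊕ 2 = 12
12 ⊕ 9 = 5
5 ⊕ 5 = 0
The nim-sum is 0, so this is a P-position: the player to move is in a losing position under optimal play.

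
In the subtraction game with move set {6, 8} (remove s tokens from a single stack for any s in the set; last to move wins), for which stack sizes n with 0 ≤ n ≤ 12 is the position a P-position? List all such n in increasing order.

Compute g(0), g(1), … for moves {6, 8}:
g(0) = mex{} = 0
g(1) = mex{} = 0
g(2) = mex{} = 0
g(3) = mex{} = 0
g(4) = mex{} = 0
g(5) = mex{} = 0
g(6) = mex{0} = 1
g(7) = mex{0} = 1
g(8) = mex{0} = 1
g(9) = mex{0} = 1
g(10) = mex{0} = 1
g(11) = mex{0} = 1
g(12) = mex{0,1} = 2
The P-positions (g = 0) in 0..12 are 0, 1, 2, 3, 4, 5.

0, 1, 2, 3, 4, 5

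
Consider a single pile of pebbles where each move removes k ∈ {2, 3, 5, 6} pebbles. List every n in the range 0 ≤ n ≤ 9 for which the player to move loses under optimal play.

0, 1, 8, 9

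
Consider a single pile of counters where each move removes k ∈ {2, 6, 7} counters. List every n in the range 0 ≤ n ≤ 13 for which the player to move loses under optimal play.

Grundy values for subtraction set {2, 6, 7}:
g(0) = mex{} = 0
g(1) = mex{} = 0
g(2) = mex{0} = 1
g(3) = mex{0} = 1
g(4) = mex{1} = 0
g(5) = mex{1} = 0
g(6) = mex{0} = 1
g(7) = mex{0} = 1
g(8) = mex{0,1} = 2
g(9) = mex{1} = 0
g(10) = mex{0,1,2} = 3
g(11) = mex{0} = 1
g(12) = mex{0,1,3} = 2
g(13) = mex{1} = 0
The P-positions (g = 0) in 0..13 are 0, 1, 4, 5, 9, 13.

0, 1, 4, 5, 9, 13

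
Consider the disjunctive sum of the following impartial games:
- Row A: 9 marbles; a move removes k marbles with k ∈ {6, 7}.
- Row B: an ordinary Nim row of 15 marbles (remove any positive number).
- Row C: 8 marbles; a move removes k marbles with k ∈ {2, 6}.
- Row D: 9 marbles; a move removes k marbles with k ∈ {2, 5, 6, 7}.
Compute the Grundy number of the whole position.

12

Grundy values for row A (subtraction set {6, 7}):
k:     0  1  2  3  4  5  6  7  8  9
g(k):  0  0  0  0  0  0  1  1  1  1
So g(9) = 1.
Row B is a plain Nim row of size 15, so its Grundy value is 15.
Build the Grundy sequence for row C with g(k) = mex{g(k−s) : s ∈ {2, 6}, s ≤ k}:
g(0) = mex{} = 0
g(1) = mex{} = 0
g(2) = mex{0} = 1
g(3) = mex{0} = 1
g(4) = mex{1} = 0
g(5) = mex{1} = 0
g(6) = mex{0} = 1
g(7) = mex{0} = 1
g(8) = mex{1} = 0
So g(8) = 0.
Grundy values for row D (subtraction set {2, 5, 6, 7}):
k:     0  1  2  3  4  5  6  7  8  9
g(k):  0  0  1  1  0  2  1  3  2  2
So g(9) = 2.
The value of a disjunctive sum is the nim-sum of the parts.
Combined value = 1 XOR 15 XOR 0 XOR 2 = 12.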